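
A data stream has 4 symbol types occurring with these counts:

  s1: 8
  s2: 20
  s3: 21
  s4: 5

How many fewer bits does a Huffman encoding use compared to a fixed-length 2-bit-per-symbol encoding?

Fixed-length: 2 bits × 54 symbols = 108 bits.
Huffman merges:
combine s4(5), s1(8) → 13
combine 13, s2(20) → 33
combine s3(21), 33 → 54
Huffman total = 13 + 33 + 54 = 100 bits.
Saving = 108 − 100 = 8 bits.

8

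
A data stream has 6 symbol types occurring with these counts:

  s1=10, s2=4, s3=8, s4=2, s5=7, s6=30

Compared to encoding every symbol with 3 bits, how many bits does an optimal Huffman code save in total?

Fixed-length: 3 bits × 61 symbols = 183 bits.
Huffman merges:
combine s4(2), s2(4) → 6
combine 6, s5(7) → 13
combine s3(8), s1(10) → 18
combine 13, 18 → 31
combine s6(30), 31 → 61
Huffman total = 6 + 13 + 18 + 31 + 61 = 129 bits.
Saving = 183 − 129 = 54 bits.

54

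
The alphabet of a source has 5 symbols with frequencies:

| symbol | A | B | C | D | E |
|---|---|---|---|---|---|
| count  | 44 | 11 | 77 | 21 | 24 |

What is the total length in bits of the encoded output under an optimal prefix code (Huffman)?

Merge the two smallest weights repeatedly:
combine B(11), D(21) → 32
combine E(24), 32 → 56
combine A(44), 56 → 100
combine C(77), 100 → 177
Each symbol's bit-cost is frequency × depth; summing gives 365 bits (equivalently 32 + 56 + 100 + 177).

365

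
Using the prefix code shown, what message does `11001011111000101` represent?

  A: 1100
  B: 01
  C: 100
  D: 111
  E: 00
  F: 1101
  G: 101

AGDCBB

Read left to right; each codeword is recognised as soon as it completes (prefix code):
  1100→A | 101→G | 111→D | 100→C | 01→B | 01→B
Decoded message: AGDCBB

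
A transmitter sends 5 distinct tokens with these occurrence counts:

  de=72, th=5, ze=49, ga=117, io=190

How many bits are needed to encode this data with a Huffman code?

Build the Huffman tree bottom-up:
combine th(5), ze(49) → 54
combine 54, de(72) → 126
combine ga(117), 126 → 243
combine io(190), 243 → 433
The encoded length is the sum of every internal node's weight: 54 + 126 + 243 + 433 = 856 bits.

856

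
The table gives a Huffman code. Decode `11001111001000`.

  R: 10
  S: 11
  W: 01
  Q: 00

SQSSQRQ

Read left to right; each codeword is recognised as soon as it completes (prefix code):
  11→S | 00→Q | 11→S | 11→S | 00→Q | 10→R | 00→Q
Decoded message: SQSSQRQ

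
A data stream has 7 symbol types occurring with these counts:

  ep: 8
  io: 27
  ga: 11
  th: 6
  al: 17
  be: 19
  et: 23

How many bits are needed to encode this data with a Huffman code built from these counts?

Build the Huffman tree bottom-up:
th(6) + ep(8) → 14
ga(11) + 14 → 25
al(17) + be(19) → 36
et(23) + 25 → 48
io(27) + 36 → 63
48 + 63 → 111
The encoded length is the sum of every internal node's weight: 14 + 25 + 36 + 48 + 63 + 111 = 297 bits.

297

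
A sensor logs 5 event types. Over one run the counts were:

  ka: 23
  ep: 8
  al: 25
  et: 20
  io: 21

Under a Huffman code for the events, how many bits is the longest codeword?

Merge the two lowest-weight nodes at each step:
ep(8) + et(20) → 28
io(21) + ka(23) → 44
al(25) + 28 → 53
44 + 53 → 97
The first pair merged (ep, et) ends up deepest, at depth 3.

3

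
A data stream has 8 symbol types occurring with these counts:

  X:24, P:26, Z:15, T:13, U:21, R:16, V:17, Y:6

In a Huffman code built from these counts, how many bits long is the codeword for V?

3

Repeatedly merge the two smallest:
combine Y(6), T(13) → 19
combine Z(15), R(16) → 31
combine V(17), 19 → 36
combine U(21), X(24) → 45
combine P(26), 31 → 57
combine 36, 45 → 81
combine 57, 81 → 138
V sits 3 levels below the root, so its codeword is 3 bits.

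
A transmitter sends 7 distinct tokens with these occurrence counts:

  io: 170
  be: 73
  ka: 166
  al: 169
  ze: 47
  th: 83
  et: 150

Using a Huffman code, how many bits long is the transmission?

Build the Huffman tree bottom-up:
merge ze(47) and be(73): 120
merge th(83) and 120: 203
merge et(150) and ka(166): 316
merge al(169) and io(170): 339
merge 203 and 316: 519
merge 339 and 519: 858
Total encoded bits = sum of merged weights = 120 + 203 + 316 + 339 + 519 + 858 = 2355.

2355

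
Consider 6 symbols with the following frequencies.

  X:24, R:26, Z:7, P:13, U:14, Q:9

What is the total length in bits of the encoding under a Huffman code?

229

Greedily combine the two least-frequent nodes:
merge Z(7) and Q(9): 16
merge P(13) and U(14): 27
merge 16 and X(24): 40
merge R(26) and 27: 53
merge 40 and 53: 93
The encoded length is the sum of every internal node's weight: 16 + 27 + 40 + 53 + 93 = 229 bits.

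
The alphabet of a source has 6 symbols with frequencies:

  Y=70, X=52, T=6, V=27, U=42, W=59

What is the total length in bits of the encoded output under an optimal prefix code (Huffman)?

Merge the two smallest weights repeatedly:
combine T(6), V(27) → 33
combine 33, U(42) → 75
combine X(52), W(59) → 111
combine Y(70), 75 → 145
combine 111, 145 → 256
Each symbol's bit-cost is frequency × depth; summing gives 620 bits (equivalently 33 + 75 + 111 + 145 + 256).

620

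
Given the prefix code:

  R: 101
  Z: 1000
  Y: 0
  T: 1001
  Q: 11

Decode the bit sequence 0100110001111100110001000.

Read left to right; each codeword is recognised as soon as it completes (prefix code):
  0→Y | 1001→T | 1000→Z | 11→Q | 11→Q | 1001→T | 1000→Z | 1000→Z
Decoded message: YTZQQTZZ

YTZQQTZZ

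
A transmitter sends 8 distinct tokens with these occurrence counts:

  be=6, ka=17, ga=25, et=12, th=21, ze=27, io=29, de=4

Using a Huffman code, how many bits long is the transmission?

399

Merge the two smallest weights repeatedly:
de(4) + be(6) → 10
10 + et(12) → 22
ka(17) + th(21) → 38
22 + ga(25) → 47
ze(27) + io(29) → 56
38 + 47 → 85
56 + 85 → 141
The encoded length is the sum of every internal node's weight: 10 + 22 + 38 + 47 + 56 + 85 + 141 = 399 bits.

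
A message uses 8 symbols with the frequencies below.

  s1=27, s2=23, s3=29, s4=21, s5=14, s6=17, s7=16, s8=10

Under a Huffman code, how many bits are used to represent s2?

3

Repeatedly merge the two smallest:
s8(10) + s5(14) → 24
s7(16) + s6(17) → 33
s4(21) + s2(23) → 44
24 + s1(27) → 51
s3(29) + 33 → 62
44 + 51 → 95
62 + 95 → 157
s2 sits 3 levels below the root, so its codeword is 3 bits.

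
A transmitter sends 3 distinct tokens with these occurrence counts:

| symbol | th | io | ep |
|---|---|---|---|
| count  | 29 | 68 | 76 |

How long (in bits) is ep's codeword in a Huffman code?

1

Build the tree from the bottom:
th(29) + io(68) → 97
ep(76) + 97 → 173
ep is a child of the root — depth 1, so its codeword is a single bit.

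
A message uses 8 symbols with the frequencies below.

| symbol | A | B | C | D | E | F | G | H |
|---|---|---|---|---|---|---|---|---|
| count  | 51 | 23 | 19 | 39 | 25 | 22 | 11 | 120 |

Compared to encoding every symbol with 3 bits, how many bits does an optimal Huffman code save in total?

Fixed-length: 3 bits × 310 symbols = 930 bits.
Huffman merges:
combine G(11), C(19) → 30
combine F(22), B(23) → 45
combine E(25), 30 → 55
combine D(39), 45 → 84
combine A(51), 55 → 106
combine 84, 106 → 190
combine H(120), 190 → 310
Huffman total = 30 + 45 + 55 + 84 + 106 + 190 + 310 = 820 bits.
Saving = 930 − 820 = 110 bits.

110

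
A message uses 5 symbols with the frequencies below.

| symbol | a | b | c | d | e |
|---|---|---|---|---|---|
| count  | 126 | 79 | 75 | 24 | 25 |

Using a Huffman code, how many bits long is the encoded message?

705

Greedily combine the two least-frequent nodes:
merge d(24) and e(25): 49
merge 49 and c(75): 124
merge b(79) and 124: 203
merge a(126) and 203: 329
Each symbol's bit-cost is frequency × depth; summing gives 705 bits (equivalently 49 + 124 + 203 + 329).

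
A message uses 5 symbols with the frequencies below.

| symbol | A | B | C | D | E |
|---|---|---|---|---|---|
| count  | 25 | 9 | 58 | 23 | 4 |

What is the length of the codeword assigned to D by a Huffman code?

3

Huffman merges, smallest pair first:
combine E(4), B(9) → 13
combine 13, D(23) → 36
combine A(25), 36 → 61
combine C(58), 61 → 119
The subtree containing D is merged 3 times, so code length = 3.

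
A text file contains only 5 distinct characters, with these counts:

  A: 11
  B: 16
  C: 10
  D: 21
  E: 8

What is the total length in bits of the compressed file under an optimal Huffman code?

150

Merge the two smallest weights repeatedly:
merge E(8) and C(10): 18
merge A(11) and B(16): 27
merge 18 and D(21): 39
merge 27 and 39: 66
Each symbol's bit-cost is frequency × depth; summing gives 150 bits (equivalently 18 + 27 + 39 + 66).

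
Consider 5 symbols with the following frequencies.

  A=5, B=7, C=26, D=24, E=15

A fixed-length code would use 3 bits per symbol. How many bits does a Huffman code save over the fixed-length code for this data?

65

Fixed-length: 3 bits × 77 symbols = 231 bits.
Huffman merges:
A(5) + B(7) → 12
12 + E(15) → 27
D(24) + C(26) → 50
27 + 50 → 77
Huffman total = 12 + 27 + 50 + 77 = 166 bits.
Saving = 231 − 166 = 65 bits.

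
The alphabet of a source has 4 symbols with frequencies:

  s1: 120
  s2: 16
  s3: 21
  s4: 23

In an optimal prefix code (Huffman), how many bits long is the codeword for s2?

Huffman merges, smallest pair first:
merge s2(16) and s3(21): 37
merge s4(23) and 37: 60
merge 60 and s1(120): 180
s2's leaf is at depth 3, giving a 3-bit codeword.

3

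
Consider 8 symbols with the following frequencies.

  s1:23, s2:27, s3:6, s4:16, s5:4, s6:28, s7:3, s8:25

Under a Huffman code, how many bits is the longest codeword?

Merge the two lowest-weight nodes at each step:
merge s7(3) and s5(4): 7
merge s3(6) and 7: 13
merge 13 and s4(16): 29
merge s1(23) and s8(25): 48
merge s2(27) and s6(28): 55
merge 29 and 48: 77
merge 55 and 77: 132
The rarest symbols sit at the bottom; the longest codeword is 5 bits.

5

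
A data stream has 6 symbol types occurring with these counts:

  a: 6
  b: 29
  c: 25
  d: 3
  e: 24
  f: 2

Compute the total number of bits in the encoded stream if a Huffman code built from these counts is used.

Merge the two smallest weights repeatedly:
combine f(2), d(3) → 5
combine 5, a(6) → 11
combine 11, e(24) → 35
combine c(25), b(29) → 54
combine 35, 54 → 89
The encoded length is the sum of every internal node's weight: 5 + 11 + 35 + 54 + 89 = 194 bits.

194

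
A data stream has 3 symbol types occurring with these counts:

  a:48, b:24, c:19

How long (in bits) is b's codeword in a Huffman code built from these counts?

2

Build the tree from the bottom:
c(19) + b(24) → 43
43 + a(48) → 91
b's leaf is at depth 2, giving a 2-bit codeword.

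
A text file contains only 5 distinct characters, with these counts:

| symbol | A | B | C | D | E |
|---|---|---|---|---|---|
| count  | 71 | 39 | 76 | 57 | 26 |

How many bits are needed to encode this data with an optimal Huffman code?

603

Build the Huffman tree bottom-up:
merge E(26) and B(39): 65
merge D(57) and 65: 122
merge A(71) and C(76): 147
merge 122 and 147: 269
Total encoded bits = sum of merged weights = 65 + 122 + 147 + 269 = 603.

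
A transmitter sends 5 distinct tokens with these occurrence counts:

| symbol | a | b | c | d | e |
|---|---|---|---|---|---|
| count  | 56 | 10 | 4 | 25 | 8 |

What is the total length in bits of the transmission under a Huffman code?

Greedily combine the two least-frequent nodes:
c(4) + e(8) → 12
b(10) + 12 → 22
22 + d(25) → 47
47 + a(56) → 103
The encoded length is the sum of every internal node's weight: 12 + 22 + 47 + 103 = 184 bits.

184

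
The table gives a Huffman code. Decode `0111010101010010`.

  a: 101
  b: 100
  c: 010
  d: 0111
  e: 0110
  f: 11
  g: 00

dcacc

Read left to right; each codeword is recognised as soon as it completes (prefix code):
  0111→d | 010→c | 101→a | 010→c | 010→c
Decoded message: dcacc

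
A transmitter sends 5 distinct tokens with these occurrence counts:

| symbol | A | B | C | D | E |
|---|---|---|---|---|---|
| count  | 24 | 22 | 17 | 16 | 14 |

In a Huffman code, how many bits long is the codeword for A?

2

Huffman merges, smallest pair first:
combine E(14), D(16) → 30
combine C(17), B(22) → 39
combine A(24), 30 → 54
combine 39, 54 → 93
A's leaf is at depth 2, giving a 2-bit codeword.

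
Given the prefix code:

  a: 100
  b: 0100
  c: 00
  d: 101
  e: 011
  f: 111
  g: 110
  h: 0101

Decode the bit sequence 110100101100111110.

gadafg

Read left to right; each codeword is recognised as soon as it completes (prefix code):
  110→g | 100→a | 101→d | 100→a | 111→f | 110→g
Decoded message: gadafg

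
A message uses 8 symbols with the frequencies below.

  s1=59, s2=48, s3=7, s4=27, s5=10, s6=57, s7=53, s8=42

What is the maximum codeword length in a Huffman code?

Merge the two lowest-weight nodes at each step:
s3(7) + s5(10) → 17
17 + s4(27) → 44
s8(42) + 44 → 86
s2(48) + s7(53) → 101
s6(57) + s1(59) → 116
86 + 101 → 187
116 + 187 → 303
The first pair merged (s3, s5) ends up deepest, at depth 5.

5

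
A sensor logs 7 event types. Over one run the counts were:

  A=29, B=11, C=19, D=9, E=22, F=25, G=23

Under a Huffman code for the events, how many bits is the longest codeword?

4

Merge the two lowest-weight nodes at each step:
merge D(9) and B(11): 20
merge C(19) and 20: 39
merge E(22) and G(23): 45
merge F(25) and A(29): 54
merge 39 and 45: 84
merge 54 and 84: 138
The first pair merged (D, B) ends up deepest, at depth 4.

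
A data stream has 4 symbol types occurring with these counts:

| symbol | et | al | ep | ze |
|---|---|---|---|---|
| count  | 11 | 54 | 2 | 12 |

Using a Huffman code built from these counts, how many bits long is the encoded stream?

117

Greedily combine the two least-frequent nodes:
ep(2) + et(11) → 13
ze(12) + 13 → 25
25 + al(54) → 79
Total encoded bits = sum of merged weights = 13 + 25 + 79 = 117.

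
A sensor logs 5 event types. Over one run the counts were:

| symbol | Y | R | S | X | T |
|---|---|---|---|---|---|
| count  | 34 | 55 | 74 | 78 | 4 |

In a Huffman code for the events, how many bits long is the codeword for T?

Repeatedly merge the two smallest:
combine T(4), Y(34) → 38
combine 38, R(55) → 93
combine S(74), X(78) → 152
combine 93, 152 → 245
T sits 3 levels below the root, so its codeword is 3 bits.

3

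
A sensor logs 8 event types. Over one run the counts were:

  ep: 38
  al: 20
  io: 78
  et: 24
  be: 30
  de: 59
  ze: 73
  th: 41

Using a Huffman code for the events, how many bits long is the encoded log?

1050

Merge the two smallest weights repeatedly:
merge al(20) and et(24): 44
merge be(30) and ep(38): 68
merge th(41) and 44: 85
merge de(59) and 68: 127
merge ze(73) and io(78): 151
merge 85 and 127: 212
merge 151 and 212: 363
Each symbol's bit-cost is frequency × depth; summing gives 1050 bits (equivalently 44 + 68 + 85 + 127 + 151 + 212 + 363).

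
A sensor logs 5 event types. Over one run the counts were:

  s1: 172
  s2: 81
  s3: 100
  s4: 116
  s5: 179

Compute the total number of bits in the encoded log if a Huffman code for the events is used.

1477

Merge the two smallest weights repeatedly:
merge s2(81) and s3(100): 181
merge s4(116) and s1(172): 288
merge s5(179) and 181: 360
merge 288 and 360: 648
Each symbol's bit-cost is frequency × depth; summing gives 1477 bits (equivalently 181 + 288 + 360 + 648).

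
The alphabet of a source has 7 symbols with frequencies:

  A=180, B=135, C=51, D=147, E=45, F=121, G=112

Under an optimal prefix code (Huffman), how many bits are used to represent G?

Build the tree from the bottom:
combine E(45), C(51) → 96
combine 96, G(112) → 208
combine F(121), B(135) → 256
combine D(147), A(180) → 327
combine 208, 256 → 464
combine 327, 464 → 791
G sits 3 levels below the root, so its codeword is 3 bits.

3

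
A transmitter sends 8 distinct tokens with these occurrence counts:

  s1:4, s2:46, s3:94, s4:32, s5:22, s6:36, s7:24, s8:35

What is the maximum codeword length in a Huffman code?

4

Merge the two lowest-weight nodes at each step:
s1(4) + s5(22) → 26
s7(24) + 26 → 50
s4(32) + s8(35) → 67
s6(36) + s2(46) → 82
50 + 67 → 117
82 + s3(94) → 176
117 + 176 → 293
The rarest symbols sit at the bottom; the longest codeword is 4 bits.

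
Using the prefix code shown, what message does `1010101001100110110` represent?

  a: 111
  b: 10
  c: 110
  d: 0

Read left to right; each codeword is recognised as soon as it completes (prefix code):
  10→b | 10→b | 10→b | 10→b | 0→d | 110→c | 0→d | 110→c | 110→c
Decoded message: bbbbdcdcc

bbbbdcdcc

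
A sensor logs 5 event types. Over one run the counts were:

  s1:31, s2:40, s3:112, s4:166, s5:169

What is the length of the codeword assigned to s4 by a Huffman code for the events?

2

Repeatedly merge the two smallest:
s1(31) + s2(40) → 71
71 + s3(112) → 183
s4(166) + s5(169) → 335
183 + 335 → 518
s4 sits 2 levels below the root, so its codeword is 2 bits.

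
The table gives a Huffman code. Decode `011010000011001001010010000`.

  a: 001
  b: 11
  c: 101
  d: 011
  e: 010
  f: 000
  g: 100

defdaaeef

Read left to right; each codeword is recognised as soon as it completes (prefix code):
  011→d | 010→e | 000→f | 011→d | 001→a | 001→a | 010→e | 010→e | 000→f
Decoded message: defdaaeef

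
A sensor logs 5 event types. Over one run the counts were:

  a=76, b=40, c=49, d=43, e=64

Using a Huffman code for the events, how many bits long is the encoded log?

627

Merge the two smallest weights repeatedly:
b(40) + d(43) → 83
c(49) + e(64) → 113
a(76) + 83 → 159
113 + 159 → 272
The encoded length is the sum of every internal node's weight: 83 + 113 + 159 + 272 = 627 bits.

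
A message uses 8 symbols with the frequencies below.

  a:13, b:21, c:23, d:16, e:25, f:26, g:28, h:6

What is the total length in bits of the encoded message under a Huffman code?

465

Merge the two smallest weights repeatedly:
combine h(6), a(13) → 19
combine d(16), 19 → 35
combine b(21), c(23) → 44
combine e(25), f(26) → 51
combine g(28), 35 → 63
combine 44, 51 → 95
combine 63, 95 → 158
Each symbol's bit-cost is frequency × depth; summing gives 465 bits (equivalently 19 + 35 + 44 + 51 + 63 + 95 + 158).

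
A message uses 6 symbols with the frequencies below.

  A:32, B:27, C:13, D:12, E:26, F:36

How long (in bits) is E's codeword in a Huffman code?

3

Build the tree from the bottom:
combine D(12), C(13) → 25
combine 25, E(26) → 51
combine B(27), A(32) → 59
combine F(36), 51 → 87
combine 59, 87 → 146
The subtree containing E is merged 3 times, so code length = 3.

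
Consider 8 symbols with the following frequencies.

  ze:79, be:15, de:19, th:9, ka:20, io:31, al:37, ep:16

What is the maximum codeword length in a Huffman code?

Merge the two lowest-weight nodes at each step:
combine th(9), be(15) → 24
combine ep(16), de(19) → 35
combine ka(20), 24 → 44
combine io(31), 35 → 66
combine al(37), 44 → 81
combine 66, ze(79) → 145
combine 81, 145 → 226
Maximum depth reached is 4.

4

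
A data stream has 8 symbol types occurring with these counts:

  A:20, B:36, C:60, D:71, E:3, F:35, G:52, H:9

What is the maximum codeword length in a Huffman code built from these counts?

Merge the two lowest-weight nodes at each step:
E(3) + H(9) → 12
12 + A(20) → 32
32 + F(35) → 67
B(36) + G(52) → 88
C(60) + 67 → 127
D(71) + 88 → 159
127 + 159 → 286
Maximum depth reached is 5.

5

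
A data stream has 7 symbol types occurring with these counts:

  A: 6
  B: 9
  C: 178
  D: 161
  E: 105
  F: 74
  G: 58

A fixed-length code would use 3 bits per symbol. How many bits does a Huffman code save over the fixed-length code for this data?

356

Fixed-length: 3 bits × 591 symbols = 1773 bits.
Huffman merges:
merge A(6) and B(9): 15
merge 15 and G(58): 73
merge 73 and F(74): 147
merge E(105) and 147: 252
merge D(161) and C(178): 339
merge 252 and 339: 591
Huffman total = 15 + 73 + 147 + 252 + 339 + 591 = 1417 bits.
Saving = 1773 − 1417 = 356 bits.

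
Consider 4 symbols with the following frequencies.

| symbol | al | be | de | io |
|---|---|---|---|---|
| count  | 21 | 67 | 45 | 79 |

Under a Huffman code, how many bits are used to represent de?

Repeatedly merge the two smallest:
combine al(21), de(45) → 66
combine 66, be(67) → 133
combine io(79), 133 → 212
de's leaf is at depth 3, giving a 3-bit codeword.

3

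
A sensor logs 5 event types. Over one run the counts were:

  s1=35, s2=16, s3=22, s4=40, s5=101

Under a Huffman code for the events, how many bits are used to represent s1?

3

Huffman merges, smallest pair first:
combine s2(16), s3(22) → 38
combine s1(35), 38 → 73
combine s4(40), 73 → 113
combine s5(101), 113 → 214
s1's leaf is at depth 3, giving a 3-bit codeword.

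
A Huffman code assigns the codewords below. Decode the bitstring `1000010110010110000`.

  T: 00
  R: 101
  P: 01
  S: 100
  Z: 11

Read left to right; each codeword is recognised as soon as it completes (prefix code):
  100→S | 00→T | 101→R | 100→S | 101→R | 100→S | 00→T
Decoded message: STRSRST

STRSRST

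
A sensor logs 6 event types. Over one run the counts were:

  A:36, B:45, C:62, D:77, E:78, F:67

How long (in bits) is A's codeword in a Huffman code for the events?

3

Build the tree from the bottom:
merge A(36) and B(45): 81
merge C(62) and F(67): 129
merge D(77) and E(78): 155
merge 81 and 129: 210
merge 155 and 210: 365
A sits 3 levels below the root, so its codeword is 3 bits.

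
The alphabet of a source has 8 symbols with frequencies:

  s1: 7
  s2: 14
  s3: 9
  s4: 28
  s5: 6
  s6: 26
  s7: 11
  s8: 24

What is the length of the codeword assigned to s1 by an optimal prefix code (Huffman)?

Repeatedly merge the two smallest:
s5(6) + s1(7) → 13
s3(9) + s7(11) → 20
13 + s2(14) → 27
20 + s8(24) → 44
s6(26) + 27 → 53
s4(28) + 44 → 72
53 + 72 → 125
s1 sits 4 levels below the root, so its codeword is 4 bits.

4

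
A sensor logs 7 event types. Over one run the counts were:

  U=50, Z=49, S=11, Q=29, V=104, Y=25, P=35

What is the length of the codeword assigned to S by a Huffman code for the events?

4

Repeatedly merge the two smallest:
S(11) + Y(25) → 36
Q(29) + P(35) → 64
36 + Z(49) → 85
U(50) + 64 → 114
85 + V(104) → 189
114 + 189 → 303
The subtree containing S is merged 4 times, so code length = 4.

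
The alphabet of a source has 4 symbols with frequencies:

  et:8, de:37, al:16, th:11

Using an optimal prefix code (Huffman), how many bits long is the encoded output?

126

Merge the two smallest weights repeatedly:
merge et(8) and th(11): 19
merge al(16) and 19: 35
merge 35 and de(37): 72
Total encoded bits = sum of merged weights = 19 + 35 + 72 = 126.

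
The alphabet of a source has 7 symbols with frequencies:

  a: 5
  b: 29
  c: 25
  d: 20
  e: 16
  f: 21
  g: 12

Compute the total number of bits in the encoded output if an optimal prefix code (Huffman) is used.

Merge the two smallest weights repeatedly:
merge a(5) and g(12): 17
merge e(16) and 17: 33
merge d(20) and f(21): 41
merge c(25) and b(29): 54
merge 33 and 41: 74
merge 54 and 74: 128
Each symbol's bit-cost is frequency × depth; summing gives 347 bits (equivalently 17 + 33 + 41 + 54 + 74 + 128).

347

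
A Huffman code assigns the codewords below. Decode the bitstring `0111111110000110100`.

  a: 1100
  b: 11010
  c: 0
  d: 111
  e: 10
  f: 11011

cddaccbc

Read left to right; each codeword is recognised as soon as it completes (prefix code):
  0→c | 111→d | 111→d | 1100→a | 0→c | 0→c | 11010→b | 0→c
Decoded message: cddaccbc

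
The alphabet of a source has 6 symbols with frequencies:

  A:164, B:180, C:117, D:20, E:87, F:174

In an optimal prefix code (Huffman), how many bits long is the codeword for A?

Huffman merges, smallest pair first:
D(20) + E(87) → 107
107 + C(117) → 224
A(164) + F(174) → 338
B(180) + 224 → 404
338 + 404 → 742
The subtree containing A is merged 2 times, so code length = 2.

2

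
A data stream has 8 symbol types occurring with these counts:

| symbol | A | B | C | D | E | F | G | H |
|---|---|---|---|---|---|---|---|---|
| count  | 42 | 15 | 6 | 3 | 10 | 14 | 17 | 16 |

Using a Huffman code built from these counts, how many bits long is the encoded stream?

336

Greedily combine the two least-frequent nodes:
combine D(3), C(6) → 9
combine 9, E(10) → 19
combine F(14), B(15) → 29
combine H(16), G(17) → 33
combine 19, 29 → 48
combine 33, A(42) → 75
combine 48, 75 → 123
Each symbol's bit-cost is frequency × depth; summing gives 336 bits (equivalently 9 + 19 + 29 + 33 + 48 + 75 + 123).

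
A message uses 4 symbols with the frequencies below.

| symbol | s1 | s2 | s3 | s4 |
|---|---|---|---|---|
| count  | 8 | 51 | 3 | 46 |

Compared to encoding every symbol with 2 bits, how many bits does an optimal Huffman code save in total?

Fixed-length: 2 bits × 108 symbols = 216 bits.
Huffman merges:
merge s3(3) and s1(8): 11
merge 11 and s4(46): 57
merge s2(51) and 57: 108
Huffman total = 11 + 57 + 108 = 176 bits.
Saving = 216 − 176 = 40 bits.

40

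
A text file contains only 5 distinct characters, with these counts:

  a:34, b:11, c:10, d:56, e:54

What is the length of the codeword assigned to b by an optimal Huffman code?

Repeatedly merge the two smallest:
merge c(10) and b(11): 21
merge 21 and a(34): 55
merge e(54) and 55: 109
merge d(56) and 109: 165
The subtree containing b is merged 4 times, so code length = 4.

4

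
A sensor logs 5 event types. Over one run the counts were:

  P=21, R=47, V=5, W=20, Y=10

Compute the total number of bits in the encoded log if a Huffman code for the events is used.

Greedily combine the two least-frequent nodes:
combine V(5), Y(10) → 15
combine 15, W(20) → 35
combine P(21), 35 → 56
combine R(47), 56 → 103
Total encoded bits = sum of merged weights = 15 + 35 + 56 + 103 = 209.

209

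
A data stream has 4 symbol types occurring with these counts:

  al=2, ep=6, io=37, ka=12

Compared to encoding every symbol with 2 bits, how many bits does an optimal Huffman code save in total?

Fixed-length: 2 bits × 57 symbols = 114 bits.
Huffman merges:
merge al(2) and ep(6): 8
merge 8 and ka(12): 20
merge 20 and io(37): 57
Huffman total = 8 + 20 + 57 = 85 bits.
Saving = 114 − 85 = 29 bits.

29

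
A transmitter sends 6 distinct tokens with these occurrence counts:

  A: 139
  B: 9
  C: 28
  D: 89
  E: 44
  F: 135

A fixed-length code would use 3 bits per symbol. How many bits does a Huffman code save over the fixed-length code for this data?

326

Fixed-length: 3 bits × 444 symbols = 1332 bits.
Huffman merges:
combine B(9), C(28) → 37
combine 37, E(44) → 81
combine 81, D(89) → 170
combine F(135), A(139) → 274
combine 170, 274 → 444
Huffman total = 37 + 81 + 170 + 274 + 444 = 1006 bits.
Saving = 1332 − 1006 = 326 bits.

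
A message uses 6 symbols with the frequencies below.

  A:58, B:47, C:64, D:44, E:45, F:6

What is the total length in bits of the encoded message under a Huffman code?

Greedily combine the two least-frequent nodes:
merge F(6) and D(44): 50
merge E(45) and B(47): 92
merge 50 and A(58): 108
merge C(64) and 92: 156
merge 108 and 156: 264
Each symbol's bit-cost is frequency × depth; summing gives 670 bits (equivalently 50 + 92 + 108 + 156 + 264).

670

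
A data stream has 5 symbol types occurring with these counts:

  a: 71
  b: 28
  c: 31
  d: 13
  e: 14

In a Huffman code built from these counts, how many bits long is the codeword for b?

Repeatedly merge the two smallest:
d(13) + e(14) → 27
27 + b(28) → 55
c(31) + 55 → 86
a(71) + 86 → 157
The subtree containing b is merged 3 times, so code length = 3.

3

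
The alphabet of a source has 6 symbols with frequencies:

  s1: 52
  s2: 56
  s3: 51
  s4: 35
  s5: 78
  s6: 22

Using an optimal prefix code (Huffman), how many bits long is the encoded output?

Build the Huffman tree bottom-up:
merge s6(22) and s4(35): 57
merge s3(51) and s1(52): 103
merge s2(56) and 57: 113
merge s5(78) and 103: 181
merge 113 and 181: 294
The encoded length is the sum of every internal node's weight: 57 + 103 + 113 + 181 + 294 = 748 bits.

748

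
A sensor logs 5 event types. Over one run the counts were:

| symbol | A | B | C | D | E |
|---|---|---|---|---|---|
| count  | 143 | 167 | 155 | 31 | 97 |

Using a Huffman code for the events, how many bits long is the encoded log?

Build the Huffman tree bottom-up:
D(31) + E(97) → 128
128 + A(143) → 271
C(155) + B(167) → 322
271 + 322 → 593
Total encoded bits = sum of merged weights = 128 + 271 + 322 + 593 = 1314.

1314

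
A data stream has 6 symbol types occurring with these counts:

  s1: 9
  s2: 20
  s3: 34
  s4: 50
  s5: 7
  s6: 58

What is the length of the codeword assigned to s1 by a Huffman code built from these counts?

4

Huffman merges, smallest pair first:
merge s5(7) and s1(9): 16
merge 16 and s2(20): 36
merge s3(34) and 36: 70
merge s4(50) and s6(58): 108
merge 70 and 108: 178
The subtree containing s1 is merged 4 times, so code length = 4.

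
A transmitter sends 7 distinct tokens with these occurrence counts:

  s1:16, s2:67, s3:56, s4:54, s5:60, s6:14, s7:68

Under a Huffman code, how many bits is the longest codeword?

Merge the two lowest-weight nodes at each step:
s6(14) + s1(16) → 30
30 + s4(54) → 84
s3(56) + s5(60) → 116
s2(67) + s7(68) → 135
84 + 116 → 200
135 + 200 → 335
Maximum depth reached is 4.

4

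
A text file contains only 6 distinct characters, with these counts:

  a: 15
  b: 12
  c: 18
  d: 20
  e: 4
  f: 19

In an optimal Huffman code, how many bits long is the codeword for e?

Huffman merges, smallest pair first:
merge e(4) and b(12): 16
merge a(15) and 16: 31
merge c(18) and f(19): 37
merge d(20) and 31: 51
merge 37 and 51: 88
The subtree containing e is merged 4 times, so code length = 4.

4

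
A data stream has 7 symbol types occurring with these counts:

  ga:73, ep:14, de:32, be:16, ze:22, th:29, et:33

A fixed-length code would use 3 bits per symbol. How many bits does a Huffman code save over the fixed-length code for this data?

Fixed-length: 3 bits × 219 symbols = 657 bits.
Huffman merges:
combine ep(14), be(16) → 30
combine ze(22), th(29) → 51
combine 30, de(32) → 62
combine et(33), 51 → 84
combine 62, ga(73) → 135
combine 84, 135 → 219
Huffman total = 30 + 51 + 62 + 84 + 135 + 219 = 581 bits.
Saving = 657 − 581 = 76 bits.

76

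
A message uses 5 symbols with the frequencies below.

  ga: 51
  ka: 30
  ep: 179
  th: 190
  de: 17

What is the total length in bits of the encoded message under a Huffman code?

Build the Huffman tree bottom-up:
combine de(17), ka(30) → 47
combine 47, ga(51) → 98
combine 98, ep(179) → 277
combine th(190), 277 → 467
Total encoded bits = sum of merged weights = 47 + 98 + 277 + 467 = 889.

889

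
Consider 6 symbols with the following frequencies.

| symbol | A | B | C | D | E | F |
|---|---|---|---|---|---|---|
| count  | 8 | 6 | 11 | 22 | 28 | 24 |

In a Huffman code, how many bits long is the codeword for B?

4

Build the tree from the bottom:
combine B(6), A(8) → 14
combine C(11), 14 → 25
combine D(22), F(24) → 46
combine 25, E(28) → 53
combine 46, 53 → 99
B's leaf is at depth 4, giving a 4-bit codeword.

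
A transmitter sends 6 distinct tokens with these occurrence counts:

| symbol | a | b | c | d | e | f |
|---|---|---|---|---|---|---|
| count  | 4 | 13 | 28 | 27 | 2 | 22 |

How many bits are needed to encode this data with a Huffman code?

Build the Huffman tree bottom-up:
merge e(2) and a(4): 6
merge 6 and b(13): 19
merge 19 and f(22): 41
merge d(27) and c(28): 55
merge 41 and 55: 96
The encoded length is the sum of every internal node's weight: 6 + 19 + 41 + 55 + 96 = 217 bits.

217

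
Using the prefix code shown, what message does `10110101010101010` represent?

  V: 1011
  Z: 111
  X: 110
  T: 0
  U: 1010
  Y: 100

VTUUU

Read left to right; each codeword is recognised as soon as it completes (prefix code):
  1011→V | 0→T | 1010→U | 1010→U | 1010→U
Decoded message: VTUUU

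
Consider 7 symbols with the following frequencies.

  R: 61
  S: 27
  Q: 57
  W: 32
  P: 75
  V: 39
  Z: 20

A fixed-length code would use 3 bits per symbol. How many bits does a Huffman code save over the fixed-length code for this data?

Fixed-length: 3 bits × 311 symbols = 933 bits.
Huffman merges:
combine Z(20), S(27) → 47
combine W(32), V(39) → 71
combine 47, Q(57) → 104
combine R(61), 71 → 132
combine P(75), 104 → 179
combine 132, 179 → 311
Huffman total = 47 + 71 + 104 + 132 + 179 + 311 = 844 bits.
Saving = 933 − 844 = 89 bits.

89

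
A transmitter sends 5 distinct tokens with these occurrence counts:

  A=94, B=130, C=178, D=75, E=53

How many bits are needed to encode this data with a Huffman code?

Merge the two smallest weights repeatedly:
combine E(53), D(75) → 128
combine A(94), 128 → 222
combine B(130), C(178) → 308
combine 222, 308 → 530
Total encoded bits = sum of merged weights = 128 + 222 + 308 + 530 = 1188.

1188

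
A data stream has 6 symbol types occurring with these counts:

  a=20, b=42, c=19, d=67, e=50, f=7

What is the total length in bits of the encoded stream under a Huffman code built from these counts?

482

Greedily combine the two least-frequent nodes:
merge f(7) and c(19): 26
merge a(20) and 26: 46
merge b(42) and 46: 88
merge e(50) and d(67): 117
merge 88 and 117: 205
Total encoded bits = sum of merged weights = 26 + 46 + 88 + 117 + 205 = 482.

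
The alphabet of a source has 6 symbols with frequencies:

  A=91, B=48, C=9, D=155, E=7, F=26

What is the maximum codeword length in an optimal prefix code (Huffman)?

5

Merge the two lowest-weight nodes at each step:
merge E(7) and C(9): 16
merge 16 and F(26): 42
merge 42 and B(48): 90
merge 90 and A(91): 181
merge D(155) and 181: 336
Maximum depth reached is 5.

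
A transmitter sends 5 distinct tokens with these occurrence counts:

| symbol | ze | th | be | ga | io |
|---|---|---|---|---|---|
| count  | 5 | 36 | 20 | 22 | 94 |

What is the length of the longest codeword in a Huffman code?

Merge the two lowest-weight nodes at each step:
ze(5) + be(20) → 25
ga(22) + 25 → 47
th(36) + 47 → 83
83 + io(94) → 177
The first pair merged (ze, be) ends up deepest, at depth 4.

4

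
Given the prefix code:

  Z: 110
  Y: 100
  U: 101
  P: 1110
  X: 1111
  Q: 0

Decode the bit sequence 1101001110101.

Read left to right; each codeword is recognised as soon as it completes (prefix code):
  110→Z | 100→Y | 1110→P | 101→U
Decoded message: ZYPU

ZYPU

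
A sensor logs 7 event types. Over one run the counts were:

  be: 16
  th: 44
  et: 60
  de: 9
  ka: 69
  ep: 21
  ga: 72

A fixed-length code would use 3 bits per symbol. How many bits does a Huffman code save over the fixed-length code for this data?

Fixed-length: 3 bits × 291 symbols = 873 bits.
Huffman merges:
de(9) + be(16) → 25
ep(21) + 25 → 46
th(44) + 46 → 90
et(60) + ka(69) → 129
ga(72) + 90 → 162
129 + 162 → 291
Huffman total = 25 + 46 + 90 + 129 + 162 + 291 = 743 bits.
Saving = 873 − 743 = 130 bits.

130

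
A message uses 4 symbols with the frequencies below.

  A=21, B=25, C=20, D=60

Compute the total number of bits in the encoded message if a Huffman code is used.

233

Build the Huffman tree bottom-up:
merge C(20) and A(21): 41
merge B(25) and 41: 66
merge D(60) and 66: 126
The encoded length is the sum of every internal node's weight: 41 + 66 + 126 = 233 bits.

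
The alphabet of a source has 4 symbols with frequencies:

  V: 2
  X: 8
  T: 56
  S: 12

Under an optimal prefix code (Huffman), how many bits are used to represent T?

1

Repeatedly merge the two smallest:
combine V(2), X(8) → 10
combine 10, S(12) → 22
combine 22, T(56) → 78
T is merged only at the final step, so code length = 1.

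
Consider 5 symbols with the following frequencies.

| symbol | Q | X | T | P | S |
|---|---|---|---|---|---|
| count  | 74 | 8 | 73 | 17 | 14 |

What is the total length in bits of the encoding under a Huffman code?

359

Build the Huffman tree bottom-up:
merge X(8) and S(14): 22
merge P(17) and 22: 39
merge 39 and T(73): 112
merge Q(74) and 112: 186
Total encoded bits = sum of merged weights = 22 + 39 + 112 + 186 = 359.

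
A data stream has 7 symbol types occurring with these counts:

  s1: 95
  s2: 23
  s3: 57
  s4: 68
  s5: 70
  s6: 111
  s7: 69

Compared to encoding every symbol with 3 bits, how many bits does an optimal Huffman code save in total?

126

Fixed-length: 3 bits × 493 symbols = 1479 bits.
Huffman merges:
combine s2(23), s3(57) → 80
combine s4(68), s7(69) → 137
combine s5(70), 80 → 150
combine s1(95), s6(111) → 206
combine 137, 150 → 287
combine 206, 287 → 493
Huffman total = 80 + 137 + 150 + 206 + 287 + 493 = 1353 bits.
Saving = 1479 − 1353 = 126 bits.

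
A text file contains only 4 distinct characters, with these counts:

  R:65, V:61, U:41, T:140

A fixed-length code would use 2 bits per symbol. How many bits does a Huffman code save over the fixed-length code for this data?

38

Fixed-length: 2 bits × 307 symbols = 614 bits.
Huffman merges:
U(41) + V(61) → 102
R(65) + 102 → 167
T(140) + 167 → 307
Huffman total = 102 + 167 + 307 = 576 bits.
Saving = 614 − 576 = 38 bits.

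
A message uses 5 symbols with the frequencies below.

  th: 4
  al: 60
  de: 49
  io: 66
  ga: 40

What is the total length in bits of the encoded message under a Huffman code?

482

Greedily combine the two least-frequent nodes:
th(4) + ga(40) → 44
44 + de(49) → 93
al(60) + io(66) → 126
93 + 126 → 219
Each symbol's bit-cost is frequency × depth; summing gives 482 bits (equivalently 44 + 93 + 126 + 219).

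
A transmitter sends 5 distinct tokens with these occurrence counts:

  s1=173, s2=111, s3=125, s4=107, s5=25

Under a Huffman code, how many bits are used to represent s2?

Build the tree from the bottom:
s5(25) + s4(107) → 132
s2(111) + s3(125) → 236
132 + s1(173) → 305
236 + 305 → 541
s2 sits 2 levels below the root, so its codeword is 2 bits.

2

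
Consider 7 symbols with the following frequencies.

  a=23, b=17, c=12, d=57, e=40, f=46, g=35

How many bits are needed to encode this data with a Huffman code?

616

Greedily combine the two least-frequent nodes:
merge c(12) and b(17): 29
merge a(23) and 29: 52
merge g(35) and e(40): 75
merge f(46) and 52: 98
merge d(57) and 75: 132
merge 98 and 132: 230
Each symbol's bit-cost is frequency × depth; summing gives 616 bits (equivalently 29 + 52 + 75 + 98 + 132 + 230).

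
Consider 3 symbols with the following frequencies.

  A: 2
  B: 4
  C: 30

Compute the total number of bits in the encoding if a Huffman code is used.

Build the Huffman tree bottom-up:
combine A(2), B(4) → 6
combine 6, C(30) → 36
Total encoded bits = sum of merged weights = 6 + 36 = 42.

42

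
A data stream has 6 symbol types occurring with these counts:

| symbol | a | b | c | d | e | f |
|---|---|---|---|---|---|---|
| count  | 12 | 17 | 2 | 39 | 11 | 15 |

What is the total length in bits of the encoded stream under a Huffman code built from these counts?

Greedily combine the two least-frequent nodes:
c(2) + e(11) → 13
a(12) + 13 → 25
f(15) + b(17) → 32
25 + 32 → 57
d(39) + 57 → 96
Each symbol's bit-cost is frequency × depth; summing gives 223 bits (equivalently 13 + 25 + 32 + 57 + 96).

223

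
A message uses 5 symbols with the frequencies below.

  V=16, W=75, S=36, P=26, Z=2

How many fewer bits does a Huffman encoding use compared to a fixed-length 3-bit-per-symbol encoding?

Fixed-length: 3 bits × 155 symbols = 465 bits.
Huffman merges:
merge Z(2) and V(16): 18
merge 18 and P(26): 44
merge S(36) and 44: 80
merge W(75) and 80: 155
Huffman total = 18 + 44 + 80 + 155 = 297 bits.
Saving = 465 − 297 = 168 bits.

168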